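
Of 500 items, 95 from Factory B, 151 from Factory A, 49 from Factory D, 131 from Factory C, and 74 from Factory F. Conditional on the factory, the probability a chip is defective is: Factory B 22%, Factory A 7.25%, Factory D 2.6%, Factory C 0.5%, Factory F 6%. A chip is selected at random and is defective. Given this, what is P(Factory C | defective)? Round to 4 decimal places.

0.0171

Prior × likelihood for each hypothesis:
  Factory B: 0.19 × 0.22 = 0.0418
  Factory A: 0.302 × 0.0725 = 0.021895
  Factory D: 0.098 × 0.026 = 0.002548
  Factory C: 0.262 × 0.005 = 0.00131
  Factory F: 0.148 × 0.06 = 0.00888
Total = 0.076433.
P(Factory C | evidence) = 0.00131 / 0.076433 ≈ 0.0171.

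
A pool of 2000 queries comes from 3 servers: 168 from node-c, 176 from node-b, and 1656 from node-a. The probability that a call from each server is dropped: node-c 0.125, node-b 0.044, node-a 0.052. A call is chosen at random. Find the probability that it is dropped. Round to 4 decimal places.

Compute prior × likelihood for every hypothesis:
  node-c: 0.084 × 0.125 = 0.0105
  node-b: 0.088 × 0.044 = 0.003872
  node-a: 0.828 × 0.052 = 0.043056
P(dropped) = 0.0105 + 0.003872 + 0.043056 = 0.057428 → 0.0574.

0.0574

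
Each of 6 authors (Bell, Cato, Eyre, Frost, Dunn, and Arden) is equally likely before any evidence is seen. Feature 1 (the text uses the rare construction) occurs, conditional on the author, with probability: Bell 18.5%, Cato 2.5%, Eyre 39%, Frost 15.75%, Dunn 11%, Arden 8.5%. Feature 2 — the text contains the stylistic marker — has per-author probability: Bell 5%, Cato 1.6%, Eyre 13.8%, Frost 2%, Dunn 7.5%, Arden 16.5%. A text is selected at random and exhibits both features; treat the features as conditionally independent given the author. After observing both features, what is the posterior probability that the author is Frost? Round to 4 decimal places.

0.0354

Since the prior is uniform, the posterior is proportional to the likelihood:
  Bell: 0.185 × 0.05 = 0.00925
  Cato: 0.025 × 0.016 = 0.0004
  Eyre: 0.39 × 0.138 = 0.05382
  Frost: 0.1575 × 0.02 = 0.00315
  Dunn: 0.11 × 0.075 = 0.00825
  Arden: 0.085 × 0.165 = 0.014025
Normalizing constant = 0.088895.
P(Frost | evidence) = 0.00315 / 0.088895 ≈ 0.0354.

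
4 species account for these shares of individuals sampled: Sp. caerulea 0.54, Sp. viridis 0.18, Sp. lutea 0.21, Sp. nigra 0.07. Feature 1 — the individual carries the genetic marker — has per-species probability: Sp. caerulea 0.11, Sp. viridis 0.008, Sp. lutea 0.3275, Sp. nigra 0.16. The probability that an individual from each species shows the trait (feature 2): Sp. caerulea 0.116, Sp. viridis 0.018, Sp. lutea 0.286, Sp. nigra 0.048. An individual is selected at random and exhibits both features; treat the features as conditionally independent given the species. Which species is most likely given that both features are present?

Sp. lutea

Compute prior × likelihood for every hypothesis:
  Sp. caerulea: 0.54 × 0.11 × 0.116 = 0.0068904
  Sp. viridis: 0.18 × 0.008 × 0.018 = 0.00002592
  Sp. lutea: 0.21 × 0.3275 × 0.286 = 0.01966965
  Sp. nigra: 0.07 × 0.16 × 0.048 = 0.0005376
Normalizing constant = 0.02712357.
Largest term belongs to Sp. lutea, so Sp. lutea is most probable.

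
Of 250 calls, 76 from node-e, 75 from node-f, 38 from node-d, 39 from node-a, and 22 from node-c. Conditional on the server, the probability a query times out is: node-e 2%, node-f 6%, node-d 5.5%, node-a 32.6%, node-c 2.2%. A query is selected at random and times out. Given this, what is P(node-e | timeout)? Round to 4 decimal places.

0.0713

Compute prior × likelihood for every hypothesis:
  node-e: 0.304 × 0.02 = 0.00608
  node-f: 0.3 × 0.06 = 0.018
  node-d: 0.152 × 0.055 = 0.00836
  node-a: 0.156 × 0.326 = 0.050856
  node-c: 0.088 × 0.022 = 0.001936
Total = 0.085232.
P(node-e | evidence) = 0.00608 / 0.085232 ≈ 0.0713.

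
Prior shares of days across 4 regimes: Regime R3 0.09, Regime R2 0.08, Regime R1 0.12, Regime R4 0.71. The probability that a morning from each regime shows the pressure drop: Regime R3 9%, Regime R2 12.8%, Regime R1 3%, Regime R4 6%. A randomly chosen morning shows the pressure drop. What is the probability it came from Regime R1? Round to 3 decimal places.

0.056

Compute prior × likelihood for every hypothesis:
  Regime R3: 0.09 × 0.09 = 0.0081
  Regime R2: 0.08 × 0.128 = 0.01024
  Regime R1: 0.12 × 0.03 = 0.0036
  Regime R4: 0.71 × 0.06 = 0.0426
Sum = 0.06454.
P(Regime R1 | evidence) = 0.0036 / 0.06454 ≈ 0.056.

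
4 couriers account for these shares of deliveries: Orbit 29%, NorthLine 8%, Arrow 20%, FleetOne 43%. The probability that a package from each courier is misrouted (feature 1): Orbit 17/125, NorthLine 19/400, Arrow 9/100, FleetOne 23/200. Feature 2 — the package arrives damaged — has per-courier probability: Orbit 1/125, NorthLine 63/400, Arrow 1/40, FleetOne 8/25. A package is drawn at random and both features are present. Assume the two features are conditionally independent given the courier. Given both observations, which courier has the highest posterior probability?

Prior × likelihood for each hypothesis:
  Orbit: 0.29 × 0.136 × 0.008 = 0.00031552
  NorthLine: 0.08 × 0.0475 × 0.1575 = 0.0005985
  Arrow: 0.2 × 0.09 × 0.025 = 0.00045
  FleetOne: 0.43 × 0.115 × 0.32 = 0.015824
Sum = 0.01718802.
Largest term belongs to FleetOne, so FleetOne is most probable.

FleetOne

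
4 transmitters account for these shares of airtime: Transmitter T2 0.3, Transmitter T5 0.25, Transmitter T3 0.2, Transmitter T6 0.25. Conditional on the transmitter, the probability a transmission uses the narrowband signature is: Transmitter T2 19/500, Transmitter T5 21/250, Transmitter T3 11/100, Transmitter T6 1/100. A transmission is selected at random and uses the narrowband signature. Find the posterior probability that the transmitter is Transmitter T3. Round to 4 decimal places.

By Bayes' rule, posterior ∝ prior × likelihood:
  Transmitter T2: 0.3 × 0.038 = 0.0114
  Transmitter T5: 0.25 × 0.084 = 0.021
  Transmitter T3: 0.2 × 0.11 = 0.022
  Transmitter T6: 0.25 × 0.01 = 0.0025
Total = 0.0569.
P(Transmitter T3 | evidence) = 0.022 / 0.0569 ≈ 0.3866.

0.3866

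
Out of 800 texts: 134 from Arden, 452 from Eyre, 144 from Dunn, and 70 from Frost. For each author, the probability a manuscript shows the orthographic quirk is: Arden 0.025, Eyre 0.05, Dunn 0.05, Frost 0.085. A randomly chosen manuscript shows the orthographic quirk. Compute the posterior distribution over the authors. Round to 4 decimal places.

By Bayes' rule, posterior ∝ prior × likelihood:
  Arden: 0.1675 × 0.025 = 0.0041875
  Eyre: 0.565 × 0.05 = 0.02825
  Dunn: 0.18 × 0.05 = 0.009
  Frost: 0.0875 × 0.085 = 0.0074375
Sum = 0.048875.
P(Arden | quirk) = 0.0041875/0.048875 ≈ 0.0857
P(Eyre | quirk) = 0.02825/0.048875 ≈ 0.5780
P(Dunn | quirk) = 0.009/0.048875 ≈ 0.1841
P(Frost | quirk) = 0.0074375/0.048875 ≈ 0.1522
(Check: 0.0857+0.5780+0.1841+0.1522 = 1.0000.)

Arden 0.0857, Eyre 0.5780, Dunn 0.1841, Frost 0.1522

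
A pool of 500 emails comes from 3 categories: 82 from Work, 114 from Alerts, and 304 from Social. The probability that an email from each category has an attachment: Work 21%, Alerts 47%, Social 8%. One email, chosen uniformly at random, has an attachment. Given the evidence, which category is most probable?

Compute prior × likelihood for every hypothesis:
  Work: 0.164 × 0.21 = 0.03444
  Alerts: 0.228 × 0.47 = 0.10716
  Social: 0.608 × 0.08 = 0.04864
Total = 0.19024.
Largest term belongs to Alerts, so Alerts is most probable.

Alerts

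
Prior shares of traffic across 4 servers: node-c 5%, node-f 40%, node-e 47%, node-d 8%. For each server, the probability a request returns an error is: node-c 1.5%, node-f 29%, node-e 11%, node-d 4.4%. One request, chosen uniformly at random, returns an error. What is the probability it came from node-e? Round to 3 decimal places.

Prior × likelihood for each hypothesis:
  node-c: 0.05 × 0.015 = 0.00075
  node-f: 0.4 × 0.29 = 0.116
  node-e: 0.47 × 0.11 = 0.0517
  node-d: 0.08 × 0.044 = 0.00352
Sum = 0.17197.
P(node-e | evidence) = 0.0517 / 0.17197 ≈ 0.301.

0.301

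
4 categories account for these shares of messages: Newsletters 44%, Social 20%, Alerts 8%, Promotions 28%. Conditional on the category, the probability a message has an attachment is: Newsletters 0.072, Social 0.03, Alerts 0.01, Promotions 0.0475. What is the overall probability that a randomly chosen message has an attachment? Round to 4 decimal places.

Compute prior × likelihood for every hypothesis:
  Newsletters: 0.44 × 0.072 = 0.03168
  Social: 0.2 × 0.03 = 0.006
  Alerts: 0.08 × 0.01 = 0.0008
  Promotions: 0.28 × 0.0475 = 0.0133
P(attachment) = 0.03168 + 0.006 + 0.0008 + 0.0133 = 0.05178 → 0.0518.

0.0518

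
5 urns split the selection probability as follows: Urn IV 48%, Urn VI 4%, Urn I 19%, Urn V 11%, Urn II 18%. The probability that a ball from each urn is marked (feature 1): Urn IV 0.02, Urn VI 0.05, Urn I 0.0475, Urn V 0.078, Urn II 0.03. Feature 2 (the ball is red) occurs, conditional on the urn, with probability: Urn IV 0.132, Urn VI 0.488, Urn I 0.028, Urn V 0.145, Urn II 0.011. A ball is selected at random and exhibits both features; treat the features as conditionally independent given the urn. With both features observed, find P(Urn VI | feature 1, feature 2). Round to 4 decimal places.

0.2569

Compute prior × likelihood for every hypothesis:
  Urn IV: 0.48 × 0.02 × 0.132 = 0.0012672
  Urn VI: 0.04 × 0.05 × 0.488 = 0.000976
  Urn I: 0.19 × 0.0475 × 0.028 = 0.0002527
  Urn V: 0.11 × 0.078 × 0.145 = 0.0012441
  Urn II: 0.18 × 0.03 × 0.011 = 0.0000594
Normalizing constant = 0.0037994.
P(Urn VI | evidence) = 0.000976 / 0.0037994 ≈ 0.2569.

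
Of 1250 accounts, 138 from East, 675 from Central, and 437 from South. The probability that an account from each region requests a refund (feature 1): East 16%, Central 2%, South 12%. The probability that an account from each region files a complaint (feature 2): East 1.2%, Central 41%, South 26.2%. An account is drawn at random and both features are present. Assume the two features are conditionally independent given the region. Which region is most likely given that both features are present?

Prior × likelihood for each hypothesis:
  East: 0.1104 × 0.16 × 0.012 = 0.000211968
  Central: 0.54 × 0.02 × 0.41 = 0.004428
  South: 0.3496 × 0.12 × 0.262 = 0.010991424
Total = 0.015631392.
Largest term belongs to South, so South is most probable.

South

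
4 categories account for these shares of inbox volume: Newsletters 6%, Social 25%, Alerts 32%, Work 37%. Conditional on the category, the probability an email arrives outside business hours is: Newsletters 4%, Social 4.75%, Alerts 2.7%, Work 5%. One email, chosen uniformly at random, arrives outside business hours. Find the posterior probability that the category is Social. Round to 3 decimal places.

0.287

Prior × likelihood for each hypothesis:
  Newsletters: 0.06 × 0.04 = 0.0024
  Social: 0.25 × 0.0475 = 0.011875
  Alerts: 0.32 × 0.027 = 0.00864
  Work: 0.37 × 0.05 = 0.0185
Total = 0.041415.
P(Social | evidence) = 0.011875 / 0.041415 ≈ 0.287.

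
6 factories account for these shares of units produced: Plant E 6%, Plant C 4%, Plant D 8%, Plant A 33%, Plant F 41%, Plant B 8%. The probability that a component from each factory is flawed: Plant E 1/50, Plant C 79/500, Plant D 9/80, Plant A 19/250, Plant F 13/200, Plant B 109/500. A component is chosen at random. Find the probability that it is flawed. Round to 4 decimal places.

Compute prior × likelihood for every hypothesis:
  Plant E: 0.06 × 0.02 = 0.0012
  Plant C: 0.04 × 0.158 = 0.00632
  Plant D: 0.08 × 0.1125 = 0.009
  Plant A: 0.33 × 0.076 = 0.02508
  Plant F: 0.41 × 0.065 = 0.02665
  Plant B: 0.08 × 0.218 = 0.01744
P(flawed) = 0.0012 + 0.00632 + 0.009 + 0.02508 + 0.02665 + 0.01744 = 0.08569 → 0.0857.

0.0857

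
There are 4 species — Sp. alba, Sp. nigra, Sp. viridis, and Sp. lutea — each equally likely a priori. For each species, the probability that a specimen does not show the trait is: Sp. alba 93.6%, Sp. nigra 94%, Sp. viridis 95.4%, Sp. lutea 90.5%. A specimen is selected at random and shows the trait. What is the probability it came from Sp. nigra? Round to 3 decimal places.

0.226

Taking complements, P(trait | each) = Sp. alba 0.064, Sp. nigra 0.06, Sp. viridis 0.046, Sp. lutea 0.095.
Since the prior is uniform, the posterior is proportional to the likelihood:
  Sp. alba: 0.064
  Sp. nigra: 0.06
  Sp. viridis: 0.046
  Sp. lutea: 0.095
Sum = 0.265.
P(Sp. nigra | evidence) = 0.06 / 0.265 ≈ 0.226.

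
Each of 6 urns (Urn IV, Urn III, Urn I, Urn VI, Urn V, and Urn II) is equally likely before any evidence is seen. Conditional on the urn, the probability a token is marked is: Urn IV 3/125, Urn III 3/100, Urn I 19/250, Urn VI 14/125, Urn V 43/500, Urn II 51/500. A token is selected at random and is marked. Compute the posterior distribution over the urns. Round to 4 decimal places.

Since the prior is uniform, the posterior is proportional to the likelihood:
  Urn IV: 0.024
  Urn III: 0.03
  Urn I: 0.076
  Urn VI: 0.112
  Urn V: 0.086
  Urn II: 0.102
Normalizing constant = 0.43.
P(Urn IV | marked) = 0.024/0.43 ≈ 0.0558
P(Urn III | marked) = 0.03/0.43 ≈ 0.0698
P(Urn I | marked) = 0.076/0.43 ≈ 0.1767
P(Urn VI | marked) = 0.112/0.43 ≈ 0.2605
P(Urn V | marked) = 0.086/0.43 ≈ 0.2000
P(Urn II | marked) = 0.102/0.43 ≈ 0.2372
(Check: 0.0558+0.0698+0.1767+0.2605+0.2000+0.2372 = 1.0000.)

Urn IV 0.0558, Urn III 0.0698, Urn I 0.1767, Urn VI 0.2605, Urn V 0.2000, Urn II 0.2372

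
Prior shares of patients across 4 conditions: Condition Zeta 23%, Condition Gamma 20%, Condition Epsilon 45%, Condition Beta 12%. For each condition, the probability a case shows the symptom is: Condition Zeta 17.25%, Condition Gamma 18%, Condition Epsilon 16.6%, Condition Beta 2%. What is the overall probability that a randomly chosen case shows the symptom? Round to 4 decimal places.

By Bayes' rule, posterior ∝ prior × likelihood:
  Condition Zeta: 0.23 × 0.1725 = 0.039675
  Condition Gamma: 0.2 × 0.18 = 0.036
  Condition Epsilon: 0.45 × 0.166 = 0.0747
  Condition Beta: 0.12 × 0.02 = 0.0024
P(symptomatic) = 0.039675 + 0.036 + 0.0747 + 0.0024 = 0.152775 → 0.1528.

0.1528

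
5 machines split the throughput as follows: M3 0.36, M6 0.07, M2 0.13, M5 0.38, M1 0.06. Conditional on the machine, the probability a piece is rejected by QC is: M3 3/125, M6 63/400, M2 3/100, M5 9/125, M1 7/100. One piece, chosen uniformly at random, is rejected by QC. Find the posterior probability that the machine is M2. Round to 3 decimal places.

0.071

Unnormalized posteriors (prior × likelihood):
  M3: 0.36 × 0.024 = 0.00864
  M6: 0.07 × 0.1575 = 0.011025
  M2: 0.13 × 0.03 = 0.0039
  M5: 0.38 × 0.072 = 0.02736
  M1: 0.06 × 0.07 = 0.0042
Total = 0.055125.
P(M2 | evidence) = 0.0039 / 0.055125 ≈ 0.071.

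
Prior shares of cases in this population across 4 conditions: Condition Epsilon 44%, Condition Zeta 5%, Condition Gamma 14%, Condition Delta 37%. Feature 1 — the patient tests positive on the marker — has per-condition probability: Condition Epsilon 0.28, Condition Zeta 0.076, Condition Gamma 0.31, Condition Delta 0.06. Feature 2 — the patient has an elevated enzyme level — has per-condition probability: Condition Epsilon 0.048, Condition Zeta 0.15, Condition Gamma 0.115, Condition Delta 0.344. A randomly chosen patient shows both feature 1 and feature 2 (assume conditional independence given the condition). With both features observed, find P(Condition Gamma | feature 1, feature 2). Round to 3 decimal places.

0.261

Compute prior × likelihood for every hypothesis:
  Condition Epsilon: 0.44 × 0.28 × 0.048 = 0.0059136
  Condition Zeta: 0.05 × 0.076 × 0.15 = 0.00057
  Condition Gamma: 0.14 × 0.31 × 0.115 = 0.004991
  Condition Delta: 0.37 × 0.06 × 0.344 = 0.0076368
Total = 0.0191114.
P(Condition Gamma | evidence) = 0.004991 / 0.0191114 ≈ 0.261.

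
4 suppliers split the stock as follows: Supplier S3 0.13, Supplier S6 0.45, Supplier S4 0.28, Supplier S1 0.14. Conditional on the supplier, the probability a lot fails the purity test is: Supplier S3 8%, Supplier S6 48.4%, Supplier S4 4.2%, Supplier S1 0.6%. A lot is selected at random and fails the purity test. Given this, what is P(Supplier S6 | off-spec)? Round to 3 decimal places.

Unnormalized posteriors (prior × likelihood):
  Supplier S3: 0.13 × 0.08 = 0.0104
  Supplier S6: 0.45 × 0.484 = 0.2178
  Supplier S4: 0.28 × 0.042 = 0.01176
  Supplier S1: 0.14 × 0.006 = 0.00084
Total = 0.2408.
P(Supplier S6 | evidence) = 0.2178 / 0.2408 ≈ 0.904.

0.904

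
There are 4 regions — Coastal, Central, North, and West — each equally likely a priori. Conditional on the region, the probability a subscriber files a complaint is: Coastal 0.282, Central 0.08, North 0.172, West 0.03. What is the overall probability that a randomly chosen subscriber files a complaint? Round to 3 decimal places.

0.141

Since the prior is uniform, the posterior is proportional to the likelihood:
  Coastal: 0.282
  Central: 0.08
  North: 0.172
  West: 0.03
P(complaint) = (1/4) × (0.282 + 0.08 + 0.172 + 0.03) = 0.564/4 ≈ 0.141.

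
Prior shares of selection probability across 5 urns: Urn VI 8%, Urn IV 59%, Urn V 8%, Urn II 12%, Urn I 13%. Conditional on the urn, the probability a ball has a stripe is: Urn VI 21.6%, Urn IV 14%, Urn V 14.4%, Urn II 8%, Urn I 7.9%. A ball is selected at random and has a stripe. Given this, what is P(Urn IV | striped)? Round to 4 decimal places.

Unnormalized posteriors (prior × likelihood):
  Urn VI: 0.08 × 0.216 = 0.01728
  Urn IV: 0.59 × 0.14 = 0.0826
  Urn V: 0.08 × 0.144 = 0.01152
  Urn II: 0.12 × 0.08 = 0.0096
  Urn I: 0.13 × 0.079 = 0.01027
Normalizing constant = 0.13127.
P(Urn IV | evidence) = 0.0826 / 0.13127 ≈ 0.6292.

0.6292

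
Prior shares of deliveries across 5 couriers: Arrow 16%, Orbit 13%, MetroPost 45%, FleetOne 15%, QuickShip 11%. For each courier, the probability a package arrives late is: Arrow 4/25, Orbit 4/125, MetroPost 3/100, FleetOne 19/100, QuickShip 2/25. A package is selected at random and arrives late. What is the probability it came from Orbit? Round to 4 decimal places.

0.0516

Unnormalized posteriors (prior × likelihood):
  Arrow: 0.16 × 0.16 = 0.0256
  Orbit: 0.13 × 0.032 = 0.00416
  MetroPost: 0.45 × 0.03 = 0.0135
  FleetOne: 0.15 × 0.19 = 0.0285
  QuickShip: 0.11 × 0.08 = 0.0088
Total = 0.08056.
P(Orbit | evidence) = 0.00416 / 0.08056 ≈ 0.0516.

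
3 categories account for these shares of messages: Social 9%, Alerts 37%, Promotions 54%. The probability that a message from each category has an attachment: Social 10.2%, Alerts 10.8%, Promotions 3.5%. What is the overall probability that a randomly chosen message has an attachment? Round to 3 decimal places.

0.068

Unnormalized posteriors (prior × likelihood):
  Social: 0.09 × 0.102 = 0.00918
  Alerts: 0.37 × 0.108 = 0.03996
  Promotions: 0.54 × 0.035 = 0.0189
P(attachment) = 0.00918 + 0.03996 + 0.0189 = 0.06804 → 0.068.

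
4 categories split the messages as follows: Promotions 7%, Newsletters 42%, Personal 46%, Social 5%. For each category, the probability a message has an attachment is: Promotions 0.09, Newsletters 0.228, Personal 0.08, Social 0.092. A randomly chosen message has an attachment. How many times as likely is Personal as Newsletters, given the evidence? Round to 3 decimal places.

0.384

Compute prior × likelihood for every hypothesis:
  Promotions: 0.07 × 0.09 = 0.0063
  Newsletters: 0.42 × 0.228 = 0.09576
  Personal: 0.46 × 0.08 = 0.0368
  Social: 0.05 × 0.092 = 0.0046
Sum = 0.14346.
The ratio is 0.0368 / 0.09576 (the normalizer cancels) = 0.384.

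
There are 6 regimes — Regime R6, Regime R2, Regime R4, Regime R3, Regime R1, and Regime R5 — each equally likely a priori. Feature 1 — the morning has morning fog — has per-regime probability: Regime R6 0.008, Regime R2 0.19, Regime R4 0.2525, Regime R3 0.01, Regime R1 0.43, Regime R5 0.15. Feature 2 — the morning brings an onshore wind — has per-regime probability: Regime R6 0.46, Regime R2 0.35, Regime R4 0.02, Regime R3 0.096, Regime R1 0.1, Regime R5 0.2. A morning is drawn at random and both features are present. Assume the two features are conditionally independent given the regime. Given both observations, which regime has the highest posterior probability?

Since the prior is uniform, the posterior is proportional to the likelihood:
  Regime R6: 0.008 × 0.46 = 0.00368
  Regime R2: 0.19 × 0.35 = 0.0665
  Regime R4: 0.2525 × 0.02 = 0.00505
  Regime R3: 0.01 × 0.096 = 0.00096
  Regime R1: 0.43 × 0.1 = 0.043
  Regime R5: 0.15 × 0.2 = 0.03
Total = 0.14919.
Largest term belongs to Regime R2, so Regime R2 is most probable.

Regime R2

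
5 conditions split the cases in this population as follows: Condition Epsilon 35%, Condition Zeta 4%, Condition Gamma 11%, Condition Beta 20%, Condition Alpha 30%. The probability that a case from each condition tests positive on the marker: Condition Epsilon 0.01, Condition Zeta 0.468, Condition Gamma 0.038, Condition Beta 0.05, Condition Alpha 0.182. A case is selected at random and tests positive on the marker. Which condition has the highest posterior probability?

Unnormalized posteriors (prior × likelihood):
  Condition Epsilon: 0.35 × 0.01 = 0.0035
  Condition Zeta: 0.04 × 0.468 = 0.01872
  Condition Gamma: 0.11 × 0.038 = 0.00418
  Condition Beta: 0.2 × 0.05 = 0.01
  Condition Alpha: 0.3 × 0.182 = 0.0546
Sum = 0.091.
Largest term belongs to Condition Alpha, so Condition Alpha is most probable.

Condition Alpha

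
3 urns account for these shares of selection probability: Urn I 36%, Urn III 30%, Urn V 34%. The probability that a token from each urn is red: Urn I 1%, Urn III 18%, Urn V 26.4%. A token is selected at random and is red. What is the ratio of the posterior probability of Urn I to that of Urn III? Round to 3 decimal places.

0.067

Prior × likelihood for each hypothesis:
  Urn I: 0.36 × 0.01 = 0.0036
  Urn III: 0.3 × 0.18 = 0.054
  Urn V: 0.34 × 0.264 = 0.08976
Sum = 0.14736.
The ratio is 0.0036 / 0.054 (the normalizer cancels) = 0.067.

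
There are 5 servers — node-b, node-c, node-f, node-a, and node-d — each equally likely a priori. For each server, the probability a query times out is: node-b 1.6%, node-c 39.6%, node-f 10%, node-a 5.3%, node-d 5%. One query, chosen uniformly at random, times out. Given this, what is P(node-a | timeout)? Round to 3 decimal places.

With a uniform prior (1/5 each), posterior ∝ likelihood:
  node-b: 0.016
  node-c: 0.396
  node-f: 0.1
  node-a: 0.053
  node-d: 0.05
Sum = 0.615.
P(node-a | evidence) = 0.053 / 0.615 ≈ 0.086.

0.086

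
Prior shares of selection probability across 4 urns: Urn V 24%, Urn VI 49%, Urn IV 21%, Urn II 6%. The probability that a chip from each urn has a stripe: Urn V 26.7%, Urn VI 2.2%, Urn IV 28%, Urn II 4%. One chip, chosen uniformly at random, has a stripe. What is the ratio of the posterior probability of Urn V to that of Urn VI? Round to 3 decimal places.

5.944

Prior × likelihood for each hypothesis:
  Urn V: 0.24 × 0.267 = 0.06408
  Urn VI: 0.49 × 0.022 = 0.01078
  Urn IV: 0.21 × 0.28 = 0.0588
  Urn II: 0.06 × 0.04 = 0.0024
Sum = 0.13606.
The ratio is 0.06408 / 0.01078 (the normalizer cancels) = 5.944.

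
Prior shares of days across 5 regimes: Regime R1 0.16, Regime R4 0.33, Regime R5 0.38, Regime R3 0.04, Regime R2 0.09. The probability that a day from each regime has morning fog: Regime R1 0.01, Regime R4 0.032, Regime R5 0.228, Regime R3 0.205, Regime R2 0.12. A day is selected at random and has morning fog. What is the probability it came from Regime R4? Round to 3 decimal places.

0.090

Unnormalized posteriors (prior × likelihood):
  Regime R1: 0.16 × 0.01 = 0.0016
  Regime R4: 0.33 × 0.032 = 0.01056
  Regime R5: 0.38 × 0.228 = 0.08664
  Regime R3: 0.04 × 0.205 = 0.0082
  Regime R2: 0.09 × 0.12 = 0.0108
Total = 0.1178.
P(Regime R4 | evidence) = 0.01056 / 0.1178 ≈ 0.090.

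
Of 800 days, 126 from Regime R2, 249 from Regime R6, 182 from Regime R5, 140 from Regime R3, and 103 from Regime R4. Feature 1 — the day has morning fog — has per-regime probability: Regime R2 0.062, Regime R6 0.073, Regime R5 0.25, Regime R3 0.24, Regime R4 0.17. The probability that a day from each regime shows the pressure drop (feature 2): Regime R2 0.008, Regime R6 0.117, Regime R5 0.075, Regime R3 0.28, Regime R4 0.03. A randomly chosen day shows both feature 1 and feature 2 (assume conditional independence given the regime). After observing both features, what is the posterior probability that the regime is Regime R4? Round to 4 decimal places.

By Bayes' rule, posterior ∝ prior × likelihood:
  Regime R2: 0.1575 × 0.062 × 0.008 = 0.00007812
  Regime R6: 0.31125 × 0.073 × 0.117 = 0.00265838625
  Regime R5: 0.2275 × 0.25 × 0.075 = 0.004265625
  Regime R3: 0.175 × 0.24 × 0.28 = 0.01176
  Regime R4: 0.12875 × 0.17 × 0.03 = 0.000656625
Normalizing constant = 0.01941875625.
P(Regime R4 | evidence) = 0.000656625 / 0.01941875625 ≈ 0.0338.

0.0338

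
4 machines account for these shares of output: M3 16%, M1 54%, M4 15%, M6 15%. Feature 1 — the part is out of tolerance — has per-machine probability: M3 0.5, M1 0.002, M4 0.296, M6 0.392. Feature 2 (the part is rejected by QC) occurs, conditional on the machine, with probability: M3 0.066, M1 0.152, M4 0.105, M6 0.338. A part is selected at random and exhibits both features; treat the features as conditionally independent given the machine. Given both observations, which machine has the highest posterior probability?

M6

Unnormalized posteriors (prior × likelihood):
  M3: 0.16 × 0.5 × 0.066 = 0.00528
  M1: 0.54 × 0.002 × 0.152 = 0.00016416
  M4: 0.15 × 0.296 × 0.105 = 0.004662
  M6: 0.15 × 0.392 × 0.338 = 0.0198744
Normalizing constant = 0.02998056.
Largest term belongs to M6, so M6 is most probable.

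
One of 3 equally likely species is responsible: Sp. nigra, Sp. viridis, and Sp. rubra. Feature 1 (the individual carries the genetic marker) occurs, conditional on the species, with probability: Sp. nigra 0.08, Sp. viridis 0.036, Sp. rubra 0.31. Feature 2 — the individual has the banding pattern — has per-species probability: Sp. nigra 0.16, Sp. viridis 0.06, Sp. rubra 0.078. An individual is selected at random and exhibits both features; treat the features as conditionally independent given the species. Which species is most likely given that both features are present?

With a uniform prior (1/3 each), posterior ∝ likelihood:
  Sp. nigra: 0.08 × 0.16 = 0.0128
  Sp. viridis: 0.036 × 0.06 = 0.00216
  Sp. rubra: 0.31 × 0.078 = 0.02418
Sum = 0.03914.
Largest term belongs to Sp. rubra, so Sp. rubra is most probable.

Sp. rubra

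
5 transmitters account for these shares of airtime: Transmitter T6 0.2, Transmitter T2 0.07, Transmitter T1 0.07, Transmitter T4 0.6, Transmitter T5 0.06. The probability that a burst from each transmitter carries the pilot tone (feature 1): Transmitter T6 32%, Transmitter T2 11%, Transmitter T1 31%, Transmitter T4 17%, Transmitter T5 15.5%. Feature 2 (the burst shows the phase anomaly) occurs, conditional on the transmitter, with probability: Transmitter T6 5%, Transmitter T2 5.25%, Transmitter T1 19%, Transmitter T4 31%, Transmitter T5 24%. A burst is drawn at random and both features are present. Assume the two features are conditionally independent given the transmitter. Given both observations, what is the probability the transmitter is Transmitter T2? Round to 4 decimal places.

0.0097

Compute prior × likelihood for every hypothesis:
  Transmitter T6: 0.2 × 0.32 × 0.05 = 0.0032
  Transmitter T2: 0.07 × 0.11 × 0.0525 = 0.00040425
  Transmitter T1: 0.07 × 0.31 × 0.19 = 0.004123
  Transmitter T4: 0.6 × 0.17 × 0.31 = 0.03162
  Transmitter T5: 0.06 × 0.155 × 0.24 = 0.002232
Total = 0.04157925.
P(Transmitter T2 | evidence) = 0.00040425 / 0.04157925 ≈ 0.0097.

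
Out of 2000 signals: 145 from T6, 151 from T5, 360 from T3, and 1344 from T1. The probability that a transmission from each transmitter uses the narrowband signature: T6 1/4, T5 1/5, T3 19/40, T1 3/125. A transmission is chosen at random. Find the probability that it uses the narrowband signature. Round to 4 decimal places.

By Bayes' rule, posterior ∝ prior × likelihood:
  T6: 0.0725 × 0.25 = 0.018125
  T5: 0.0755 × 0.2 = 0.0151
  T3: 0.18 × 0.475 = 0.0855
  T1: 0.672 × 0.024 = 0.016128
P(narrowband) = 0.018125 + 0.0151 + 0.0855 + 0.016128 = 0.134853 → 0.1349.

0.1349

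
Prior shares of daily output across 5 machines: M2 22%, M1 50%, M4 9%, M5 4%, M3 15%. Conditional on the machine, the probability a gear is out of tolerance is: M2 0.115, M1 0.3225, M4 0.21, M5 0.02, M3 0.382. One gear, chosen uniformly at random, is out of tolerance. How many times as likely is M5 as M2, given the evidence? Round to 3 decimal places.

0.032

Compute prior × likelihood for every hypothesis:
  M2: 0.22 × 0.115 = 0.0253
  M1: 0.5 × 0.3225 = 0.16125
  M4: 0.09 × 0.21 = 0.0189
  M5: 0.04 × 0.02 = 0.0008
  M3: 0.15 × 0.382 = 0.0573
Total = 0.26355.
The ratio is 0.0008 / 0.0253 (the normalizer cancels) = 0.032.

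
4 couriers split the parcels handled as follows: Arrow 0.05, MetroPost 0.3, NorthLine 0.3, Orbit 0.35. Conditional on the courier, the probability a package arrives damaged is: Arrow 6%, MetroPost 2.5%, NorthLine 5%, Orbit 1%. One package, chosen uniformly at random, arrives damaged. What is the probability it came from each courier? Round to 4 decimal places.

By Bayes' rule, posterior ∝ prior × likelihood:
  Arrow: 0.05 × 0.06 = 0.003
  MetroPost: 0.3 × 0.025 = 0.0075
  NorthLine: 0.3 × 0.05 = 0.015
  Orbit: 0.35 × 0.01 = 0.0035
Sum = 0.029.
P(Arrow | damaged) = 0.003/0.029 ≈ 0.1034
P(MetroPost | damaged) = 0.0075/0.029 ≈ 0.2586
P(NorthLine | damaged) = 0.015/0.029 ≈ 0.5172
P(Orbit | damaged) = 0.0035/0.029 ≈ 0.1207
(Check: 0.1034+0.2586+0.5172+0.1207 = 0.9999.)

Arrow 0.1034, MetroPost 0.2586, NorthLine 0.5172, Orbit 0.1207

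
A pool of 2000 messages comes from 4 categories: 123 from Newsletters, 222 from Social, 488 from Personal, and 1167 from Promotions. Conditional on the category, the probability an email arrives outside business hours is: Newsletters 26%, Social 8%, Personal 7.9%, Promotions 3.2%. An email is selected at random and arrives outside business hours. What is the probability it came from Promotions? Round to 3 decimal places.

0.297

Unnormalized posteriors (prior × likelihood):
  Newsletters: 0.0615 × 0.26 = 0.01599
  Social: 0.111 × 0.08 = 0.00888
  Personal: 0.244 × 0.079 = 0.019276
  Promotions: 0.5835 × 0.032 = 0.018672
Normalizing constant = 0.062818.
P(Promotions | evidence) = 0.018672 / 0.062818 ≈ 0.297.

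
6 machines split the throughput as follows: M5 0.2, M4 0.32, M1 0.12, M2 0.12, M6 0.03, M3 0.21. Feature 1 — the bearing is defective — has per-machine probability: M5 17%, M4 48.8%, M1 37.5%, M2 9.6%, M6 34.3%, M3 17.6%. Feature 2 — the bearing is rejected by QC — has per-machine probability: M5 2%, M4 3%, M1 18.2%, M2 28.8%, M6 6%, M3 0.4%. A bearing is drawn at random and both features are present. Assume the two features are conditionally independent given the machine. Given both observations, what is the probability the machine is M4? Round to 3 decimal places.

0.266

Prior × likelihood for each hypothesis:
  M5: 0.2 × 0.17 × 0.02 = 0.00068
  M4: 0.32 × 0.488 × 0.03 = 0.0046848
  M1: 0.12 × 0.375 × 0.182 = 0.00819
  M2: 0.12 × 0.096 × 0.288 = 0.00331776
  M6: 0.03 × 0.343 × 0.06 = 0.0006174
  M3: 0.21 × 0.176 × 0.004 = 0.00014784
Total = 0.0176378.
P(M4 | evidence) = 0.0046848 / 0.0176378 ≈ 0.266.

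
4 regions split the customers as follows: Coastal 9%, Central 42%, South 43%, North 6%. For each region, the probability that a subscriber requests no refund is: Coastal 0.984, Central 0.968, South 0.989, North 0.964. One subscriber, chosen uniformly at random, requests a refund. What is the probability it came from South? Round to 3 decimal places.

0.217

Taking complements, P(refund | each) = Coastal 0.016, Central 0.032, South 0.011, North 0.036.
Unnormalized posteriors (prior × likelihood):
  Coastal: 0.09 × 0.016 = 0.00144
  Central: 0.42 × 0.032 = 0.01344
  South: 0.43 × 0.011 = 0.00473
  North: 0.06 × 0.036 = 0.00216
Normalizing constant = 0.02177.
P(South | evidence) = 0.00473 / 0.02177 ≈ 0.217.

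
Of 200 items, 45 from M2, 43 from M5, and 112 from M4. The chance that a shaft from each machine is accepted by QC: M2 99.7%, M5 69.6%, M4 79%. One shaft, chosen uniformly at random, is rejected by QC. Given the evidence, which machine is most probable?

M4

Taking complements, P(rejected | each) = M2 0.003, M5 0.304, M4 0.21.
Compute prior × likelihood for every hypothesis:
  M2: 0.225 × 0.003 = 0.000675
  M5: 0.215 × 0.304 = 0.06536
  M4: 0.56 × 0.21 = 0.1176
Sum = 0.183635.
Largest term belongs to M4, so M4 is most probable.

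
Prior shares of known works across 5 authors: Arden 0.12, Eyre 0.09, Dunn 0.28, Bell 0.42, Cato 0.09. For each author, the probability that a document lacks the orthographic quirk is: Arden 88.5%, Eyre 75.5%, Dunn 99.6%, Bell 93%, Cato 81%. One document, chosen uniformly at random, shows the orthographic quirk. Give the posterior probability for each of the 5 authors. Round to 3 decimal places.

Taking complements, P(quirk | each) = Arden 0.115, Eyre 0.245, Dunn 0.004, Bell 0.07, Cato 0.19.
Compute prior × likelihood for every hypothesis:
  Arden: 0.12 × 0.115 = 0.0138
  Eyre: 0.09 × 0.245 = 0.02205
  Dunn: 0.28 × 0.004 = 0.00112
  Bell: 0.42 × 0.07 = 0.0294
  Cato: 0.09 × 0.19 = 0.0171
Sum = 0.08347.
P(Arden | quirk) = 0.0138/0.08347 ≈ 0.165
P(Eyre | quirk) = 0.02205/0.08347 ≈ 0.264
P(Dunn | quirk) = 0.00112/0.08347 ≈ 0.013
P(Bell | quirk) = 0.0294/0.08347 ≈ 0.352
P(Cato | quirk) = 0.0171/0.08347 ≈ 0.205

Arden 0.165, Eyre 0.264, Dunn 0.013, Bell 0.352, Cato 0.205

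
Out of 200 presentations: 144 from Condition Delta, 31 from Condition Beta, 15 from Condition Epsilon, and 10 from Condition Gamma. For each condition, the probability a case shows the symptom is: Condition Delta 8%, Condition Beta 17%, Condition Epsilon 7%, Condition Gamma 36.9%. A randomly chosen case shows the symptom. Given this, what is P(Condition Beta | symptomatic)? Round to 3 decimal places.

0.245

Compute prior × likelihood for every hypothesis:
  Condition Delta: 0.72 × 0.08 = 0.0576
  Condition Beta: 0.155 × 0.17 = 0.02635
  Condition Epsilon: 0.075 × 0.07 = 0.00525
  Condition Gamma: 0.05 × 0.369 = 0.01845
Normalizing constant = 0.10765.
P(Condition Beta | evidence) = 0.02635 / 0.10765 ≈ 0.245.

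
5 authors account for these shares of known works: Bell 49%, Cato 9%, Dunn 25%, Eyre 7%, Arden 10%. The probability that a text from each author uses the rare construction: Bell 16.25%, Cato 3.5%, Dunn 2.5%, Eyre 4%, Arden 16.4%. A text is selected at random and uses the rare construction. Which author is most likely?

By Bayes' rule, posterior ∝ prior × likelihood:
  Bell: 0.49 × 0.1625 = 0.079625
  Cato: 0.09 × 0.035 = 0.00315
  Dunn: 0.25 × 0.025 = 0.00625
  Eyre: 0.07 × 0.04 = 0.0028
  Arden: 0.1 × 0.164 = 0.0164
Sum = 0.108225.
Largest term belongs to Bell, so Bell is most probable.

Bell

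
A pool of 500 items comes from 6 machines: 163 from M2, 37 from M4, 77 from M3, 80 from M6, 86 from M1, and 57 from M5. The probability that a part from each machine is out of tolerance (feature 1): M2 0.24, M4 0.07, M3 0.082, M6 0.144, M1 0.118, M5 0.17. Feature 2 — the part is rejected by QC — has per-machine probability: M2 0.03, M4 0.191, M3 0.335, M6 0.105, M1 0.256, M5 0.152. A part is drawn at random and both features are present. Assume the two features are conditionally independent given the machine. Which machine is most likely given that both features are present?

M1

By Bayes' rule, posterior ∝ prior × likelihood:
  M2: 0.326 × 0.24 × 0.03 = 0.0023472
  M4: 0.074 × 0.07 × 0.191 = 0.00098938
  M3: 0.154 × 0.082 × 0.335 = 0.00423038
  M6: 0.16 × 0.144 × 0.105 = 0.0024192
  M1: 0.172 × 0.118 × 0.256 = 0.005195776
  M5: 0.114 × 0.17 × 0.152 = 0.00294576
Normalizing constant = 0.018127696.
Largest term belongs to M1, so M1 is most probable.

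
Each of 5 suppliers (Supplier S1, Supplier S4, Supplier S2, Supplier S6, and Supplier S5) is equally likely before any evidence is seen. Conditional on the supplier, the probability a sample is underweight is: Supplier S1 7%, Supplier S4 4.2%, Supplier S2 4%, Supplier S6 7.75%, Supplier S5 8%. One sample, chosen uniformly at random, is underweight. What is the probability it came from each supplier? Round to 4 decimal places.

With a uniform prior (1/5 each), posterior ∝ likelihood:
  Supplier S1: 0.07
  Supplier S4: 0.042
  Supplier S2: 0.04
  Supplier S6: 0.0775
  Supplier S5: 0.08
Total = 0.3095.
P(Supplier S1 | underweight) = 0.07/0.3095 ≈ 0.2262
P(Supplier S4 | underweight) = 0.042/0.3095 ≈ 0.1357
P(Supplier S2 | underweight) = 0.04/0.3095 ≈ 0.1292
P(Supplier S6 | underweight) = 0.0775/0.3095 ≈ 0.2504
P(Supplier S5 | underweight) = 0.08/0.3095 ≈ 0.2585
(Check: 0.2262+0.1357+0.1292+0.2504+0.2585 = 1.0000.)

Supplier S1 0.2262, Supplier S4 0.1357, Supplier S2 0.1292, Supplier S6 0.2504, Supplier S5 0.2585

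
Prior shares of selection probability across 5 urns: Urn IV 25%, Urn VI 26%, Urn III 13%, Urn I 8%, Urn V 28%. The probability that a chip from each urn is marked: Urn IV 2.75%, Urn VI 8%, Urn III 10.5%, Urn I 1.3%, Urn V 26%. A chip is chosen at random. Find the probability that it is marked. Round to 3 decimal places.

0.115

Unnormalized posteriors (prior × likelihood):
  Urn IV: 0.25 × 0.0275 = 0.006875
  Urn VI: 0.26 × 0.08 = 0.0208
  Urn III: 0.13 × 0.105 = 0.01365
  Urn I: 0.08 × 0.013 = 0.00104
  Urn V: 0.28 × 0.26 = 0.0728
P(marked) = 0.006875 + 0.0208 + 0.01365 + 0.00104 + 0.0728 = 0.115165 → 0.115.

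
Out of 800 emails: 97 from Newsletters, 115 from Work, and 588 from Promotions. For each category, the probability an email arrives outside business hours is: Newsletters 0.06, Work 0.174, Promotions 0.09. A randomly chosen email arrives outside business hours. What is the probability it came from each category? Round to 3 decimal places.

Unnormalized posteriors (prior × likelihood):
  Newsletters: 0.12125 × 0.06 = 0.007275
  Work: 0.14375 × 0.174 = 0.0250125
  Promotions: 0.735 × 0.09 = 0.06615
Total = 0.0984375.
P(Newsletters | off-hours) = 0.007275/0.0984375 ≈ 0.074
P(Work | off-hours) = 0.0250125/0.0984375 ≈ 0.254
P(Promotions | off-hours) = 0.06615/0.0984375 ≈ 0.672

Newsletters 0.074, Work 0.254, Promotions 0.672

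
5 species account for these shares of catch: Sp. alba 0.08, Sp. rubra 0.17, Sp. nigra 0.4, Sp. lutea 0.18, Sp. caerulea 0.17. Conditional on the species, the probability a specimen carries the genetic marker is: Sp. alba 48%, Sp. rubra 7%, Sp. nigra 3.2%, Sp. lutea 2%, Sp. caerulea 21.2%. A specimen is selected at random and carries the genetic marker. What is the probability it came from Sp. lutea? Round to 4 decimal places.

0.0350

Unnormalized posteriors (prior × likelihood):
  Sp. alba: 0.08 × 0.48 = 0.0384
  Sp. rubra: 0.17 × 0.07 = 0.0119
  Sp. nigra: 0.4 × 0.032 = 0.0128
  Sp. lutea: 0.18 × 0.02 = 0.0036
  Sp. caerulea: 0.17 × 0.212 = 0.03604
Total = 0.10274.
P(Sp. lutea | evidence) = 0.0036 / 0.10274 ≈ 0.0350.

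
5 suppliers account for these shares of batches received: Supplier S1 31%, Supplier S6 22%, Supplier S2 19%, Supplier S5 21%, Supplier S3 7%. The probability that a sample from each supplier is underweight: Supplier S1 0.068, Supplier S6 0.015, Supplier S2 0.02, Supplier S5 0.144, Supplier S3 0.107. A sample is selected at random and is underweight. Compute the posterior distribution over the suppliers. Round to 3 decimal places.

Supplier S1 0.320, Supplier S6 0.050, Supplier S2 0.058, Supplier S5 0.459, Supplier S3 0.114

Compute prior × likelihood for every hypothesis:
  Supplier S1: 0.31 × 0.068 = 0.02108
  Supplier S6: 0.22 × 0.015 = 0.0033
  Supplier S2: 0.19 × 0.02 = 0.0038
  Supplier S5: 0.21 × 0.144 = 0.03024
  Supplier S3: 0.07 × 0.107 = 0.00749
Normalizing constant = 0.06591.
P(Supplier S1 | underweight) = 0.02108/0.06591 ≈ 0.320
P(Supplier S6 | underweight) = 0.0033/0.06591 ≈ 0.050
P(Supplier S2 | underweight) = 0.0038/0.06591 ≈ 0.058
P(Supplier S5 | underweight) = 0.03024/0.06591 ≈ 0.459
P(Supplier S3 | underweight) = 0.00749/0.06591 ≈ 0.114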